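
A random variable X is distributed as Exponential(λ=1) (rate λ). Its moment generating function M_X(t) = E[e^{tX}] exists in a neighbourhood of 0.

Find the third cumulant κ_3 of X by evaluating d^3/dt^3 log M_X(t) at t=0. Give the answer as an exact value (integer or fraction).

M_X(t) = 1/(1 - t)
K_X(t) = log M_X(t) = -log(1 - t)
D^3[K](t) = -2/(t^3 - 3*t^2 + 3*t - 1)

κ_3 = D^3[K](0) = 2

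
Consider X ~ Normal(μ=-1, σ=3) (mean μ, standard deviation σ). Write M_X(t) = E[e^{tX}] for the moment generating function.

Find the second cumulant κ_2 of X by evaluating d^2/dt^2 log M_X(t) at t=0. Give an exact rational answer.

M_X(t) = e^(9*t^2/2 - t)
K_X(t) = log M_X(t) = 9*t^2/2 - t
K^(2)(t) = 9

κ_2 = K^(2)(0) = 9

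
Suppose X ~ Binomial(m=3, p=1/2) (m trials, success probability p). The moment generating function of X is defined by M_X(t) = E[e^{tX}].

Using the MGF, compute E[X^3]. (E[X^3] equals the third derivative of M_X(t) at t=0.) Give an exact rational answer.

M_X(t) = (e^(t)/2 + 1/2)^3
M^(3)(t) = 27*e^(3*t)/8 + 3*e^(2*t) + 3*e^(t)/8

E[X^3] = M^(3)(0) = 27/4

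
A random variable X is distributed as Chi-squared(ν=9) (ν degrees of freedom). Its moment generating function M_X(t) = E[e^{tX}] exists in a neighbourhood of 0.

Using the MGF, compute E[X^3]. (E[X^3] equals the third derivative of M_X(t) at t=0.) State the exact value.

E[X^3] = M′′′(0) = 1287

M_X(t) = (1 - 2*t)^(-9/2)
M′(t) = -9/(32*t^5*√(1 - 2*t) - 80*t^4*√(1 - 2*t) + 80*t^3*√(1 - 2*t) - 40*t^2*√(1 - 2*t) + 10*t*√(1 - 2*t) - √(1 - 2*t))
M′′(t) = 99/(64*t^6*√(1 - 2*t) - 192*t^5*√(1 - 2*t) + 240*t^4*√(1 - 2*t) - 160*t^3*√(1 - 2*t) + 60*t^2*√(1 - 2*t) - 12*t*√(1 - 2*t) + √(1 - 2*t))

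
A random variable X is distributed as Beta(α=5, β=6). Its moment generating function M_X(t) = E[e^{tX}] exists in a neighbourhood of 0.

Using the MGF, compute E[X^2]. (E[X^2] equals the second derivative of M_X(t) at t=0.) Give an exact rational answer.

E[X^2] = M^(2)(0) = 5/22

M_X(t) = ₁F₁(5; 11; t)
M^(2)(t) = 5*₁F₁(7; 13; t)/22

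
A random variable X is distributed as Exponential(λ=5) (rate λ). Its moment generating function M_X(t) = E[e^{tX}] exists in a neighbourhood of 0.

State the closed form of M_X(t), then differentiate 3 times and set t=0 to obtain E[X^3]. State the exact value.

M_X(t) = 5/(5 - t)
dM/dt = 5/(t^2 - 10*t + 25)
d^2M/dt^2 = -10/(t^3 - 15*t^2 + 75*t - 125)
d^3M/dt^3 = 30/(t^4 - 20*t^3 + 150*t^2 - 500*t + 625)

E[X^3] = d^3M/dt^3 |_{t=0} = 6/125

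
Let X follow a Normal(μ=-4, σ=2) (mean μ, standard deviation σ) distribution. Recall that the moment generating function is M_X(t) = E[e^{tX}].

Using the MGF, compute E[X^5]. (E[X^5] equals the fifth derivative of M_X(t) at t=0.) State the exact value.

E[X^5] = d^5M/dt^5 |_{t=0} = -4544

M_X(t) = e^(2*t^2 - 4*t)
dM/dt = 4*t*e^(-4*t)*e^(2*t^2) - 4*e^(-4*t)*e^(2*t^2)
d^2M/dt^2 = (16*t^2*e^(2*t^2) - 32*t*e^(2*t^2) + 20*e^(2*t^2))*e^(-4*t)
d^3M/dt^3 = (64*t^3*e^(2*t^2) - 192*t^2*e^(2*t^2) + 240*t*e^(2*t^2) - 112*e^(2*t^2))*e^(-4*t)
d^4M/dt^4 = (256*t^4*e^(2*t^2) - 1024*t^3*e^(2*t^2) + 1920*t^2*e^(2*t^2) - 1792*t*e^(2*t^2) + 688*e^(2*t^2))*e^(-4*t)
d^5M/dt^5 = (1024*t^5*e^(2*t^2) - 5120*t^4*e^(2*t^2) + 12800*t^3*e^(2*t^2) - 17920*t^2*e^(2*t^2) + 13760*t*e^(2*t^2) - 4544*e^(2*t^2))*e^(-4*t)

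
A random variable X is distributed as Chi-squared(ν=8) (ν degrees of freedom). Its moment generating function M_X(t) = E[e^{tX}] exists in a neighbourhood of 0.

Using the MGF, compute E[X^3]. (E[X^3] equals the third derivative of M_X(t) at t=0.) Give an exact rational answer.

M_X(t) = (1 - 2*t)^(-4)
M′(t) = -8/(32*t^5 - 80*t^4 + 80*t^3 - 40*t^2 + 10*t - 1)
M′′(t) = 80/(64*t^6 - 192*t^5 + 240*t^4 - 160*t^3 + 60*t^2 - 12*t + 1)
M′′′(t) = -960/(128*t^7 - 448*t^6 + 672*t^5 - 560*t^4 + 280*t^3 - 84*t^2 + 14*t - 1)

E[X^3] = M′′′(0) = 960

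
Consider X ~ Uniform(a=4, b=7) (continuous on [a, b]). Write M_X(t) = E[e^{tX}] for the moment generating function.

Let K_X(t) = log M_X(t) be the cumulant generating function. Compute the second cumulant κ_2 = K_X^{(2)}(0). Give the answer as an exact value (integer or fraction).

M_X(t) = (e^(7*t) - e^(4*t))/(3*t)
K_X(t) = log M_X(t) = -log(t) + log(e^(7*t) - e^(4*t)) - log(3)
D^2[K](t) = (-9*t^2*e^(3*t) + e^(6*t) - 2*e^(3*t) + 1)/(t^2*e^(6*t) - 2*t^2*e^(3*t) + t^2)

κ_2 = D^2[K](0) = 3/4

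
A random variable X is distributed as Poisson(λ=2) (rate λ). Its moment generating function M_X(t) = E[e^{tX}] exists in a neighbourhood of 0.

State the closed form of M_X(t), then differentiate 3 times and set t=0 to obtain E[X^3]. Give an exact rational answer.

M_X(t) = e^(2*e^(t) - 2)
M^(3)(t) = (8*e^(3*t)*e^(2*e^(t)) + 12*e^(2*t)*e^(2*e^(t)) + 2*e^(t)*e^(2*e^(t)))*e^(-2)

E[X^3] = M^(3)(0) = 22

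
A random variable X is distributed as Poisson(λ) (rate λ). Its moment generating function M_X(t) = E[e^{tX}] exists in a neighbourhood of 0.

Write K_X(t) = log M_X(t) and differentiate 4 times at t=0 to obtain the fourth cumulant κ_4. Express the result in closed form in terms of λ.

M_X(t) = e^(λ*(e^(t) - 1))
K_X(t) = log M_X(t) = λ*(e^(t) - 1)
D^4[K](t) = λ*e^(t)

κ_4 = D^4[K](0) = λ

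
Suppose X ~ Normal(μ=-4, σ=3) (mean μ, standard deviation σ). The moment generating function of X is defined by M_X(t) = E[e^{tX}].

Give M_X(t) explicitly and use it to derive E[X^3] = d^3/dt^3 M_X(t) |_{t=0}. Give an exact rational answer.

E[X^3] = M^(3)(0) = -172

M_X(t) = e^(9*t^2/2 - 4*t)
M^(3)(t) = (729*t^3*e^(9*t^2/2) - 972*t^2*e^(9*t^2/2) + 675*t*e^(9*t^2/2) - 172*e^(9*t^2/2))*e^(-4*t)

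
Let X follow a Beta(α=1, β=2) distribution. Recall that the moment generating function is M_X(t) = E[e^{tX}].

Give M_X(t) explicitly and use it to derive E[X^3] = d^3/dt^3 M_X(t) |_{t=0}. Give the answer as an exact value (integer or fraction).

M_X(t) = ₁F₁(1; 3; t)
dM/dt = ₁F₁(2; 4; t)/3
d^2M/dt^2 = ₁F₁(3; 5; t)/6
d^3M/dt^3 = ₁F₁(4; 6; t)/10

E[X^3] = d^3M/dt^3 |_{t=0} = 1/10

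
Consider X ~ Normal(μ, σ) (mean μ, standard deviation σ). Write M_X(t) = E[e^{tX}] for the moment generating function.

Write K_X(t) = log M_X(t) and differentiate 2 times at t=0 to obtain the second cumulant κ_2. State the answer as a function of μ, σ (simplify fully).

κ_2 = K′′(0) = σ^2

M_X(t) = e^(μ*t + σ^2*t^2/2)
K_X(t) = log M_X(t) = μ*t + σ^2*t^2/2
K′(t) = μ + σ^2*t
K′′(t) = σ^2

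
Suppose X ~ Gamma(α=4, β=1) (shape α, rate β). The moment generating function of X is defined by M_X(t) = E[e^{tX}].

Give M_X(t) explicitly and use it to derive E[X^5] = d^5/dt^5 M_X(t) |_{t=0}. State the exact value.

E[X^5] = D^5[M](0) = 6720

M_X(t) = (1 - t)^(-4)
D^5[M](t) = -6720/(t^9 - 9*t^8 + 36*t^7 - 84*t^6 + 126*t^5 - 126*t^4 + 84*t^3 - 36*t^2 + 9*t - 1)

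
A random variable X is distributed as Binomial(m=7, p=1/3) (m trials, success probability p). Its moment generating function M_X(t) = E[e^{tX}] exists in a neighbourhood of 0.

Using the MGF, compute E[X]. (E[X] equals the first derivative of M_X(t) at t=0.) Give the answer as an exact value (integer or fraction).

E[X] = M^(1)(0) = 7/3

M_X(t) = (e^(t)/3 + 2/3)^7
M^(1)(t) = 7*e^(7*t)/2187 + 28*e^(6*t)/729 + 140*e^(5*t)/729 + 1120*e^(4*t)/2187 + 560*e^(3*t)/729 + 448*e^(2*t)/729 + 448*e^(t)/2187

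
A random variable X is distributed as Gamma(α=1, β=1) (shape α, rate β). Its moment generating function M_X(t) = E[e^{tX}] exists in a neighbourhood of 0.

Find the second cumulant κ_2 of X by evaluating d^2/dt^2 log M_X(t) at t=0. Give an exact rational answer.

M_X(t) = 1/(1 - t)
K_X(t) = log M_X(t) = -log(1 - t)
K^(2)(t) = 1/(t^2 - 2*t + 1)

κ_2 = K^(2)(0) = 1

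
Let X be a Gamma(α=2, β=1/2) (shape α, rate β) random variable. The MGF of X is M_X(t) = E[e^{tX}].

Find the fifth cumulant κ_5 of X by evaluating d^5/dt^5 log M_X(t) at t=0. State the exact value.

κ_5 = K′′′′′(0) = 1536

M_X(t) = 1/(4*(1/2 - t)^2)
K_X(t) = log M_X(t) = -2*log(1/2 - t) - 2*log(2)
K′(t) = -4/(2*t - 1)
K′′(t) = 8/(4*t^2 - 4*t + 1)
K′′′(t) = -32/(8*t^3 - 12*t^2 + 6*t - 1)
K′′′′(t) = 192/(16*t^4 - 32*t^3 + 24*t^2 - 8*t + 1)
K′′′′′(t) = -1536/(32*t^5 - 80*t^4 + 80*t^3 - 40*t^2 + 10*t - 1)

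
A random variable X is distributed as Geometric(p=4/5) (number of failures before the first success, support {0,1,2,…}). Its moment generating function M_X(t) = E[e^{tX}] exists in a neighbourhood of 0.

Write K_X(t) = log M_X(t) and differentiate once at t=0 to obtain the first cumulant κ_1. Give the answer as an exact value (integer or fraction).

κ_1 = dK/dt |_{t=0} = 1/4

M_X(t) = 4/(5*(1 - e^(t)/5))
K_X(t) = log M_X(t) = -log(1 - e^(t)/5) - log(5) + 2*log(2)
dK/dt = -e^(t)/(e^(t) - 5)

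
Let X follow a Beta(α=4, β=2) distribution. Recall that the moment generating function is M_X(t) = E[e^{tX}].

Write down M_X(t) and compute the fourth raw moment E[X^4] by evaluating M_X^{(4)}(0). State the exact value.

E[X^4] = M′′′′(0) = 5/18

M_X(t) = ₁F₁(4; 6; t)
M′(t) = 2*₁F₁(5; 7; t)/3
M′′(t) = 10*₁F₁(6; 8; t)/21
M′′′(t) = 5*₁F₁(7; 9; t)/14
M′′′′(t) = 5*₁F₁(8; 10; t)/18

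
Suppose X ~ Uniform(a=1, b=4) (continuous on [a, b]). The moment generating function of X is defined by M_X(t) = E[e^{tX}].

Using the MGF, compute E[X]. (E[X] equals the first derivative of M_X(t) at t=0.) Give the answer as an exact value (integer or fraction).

E[X] = D[M](0) = 5/2

M_X(t) = (e^(4*t) - e^(t))/(3*t)
D[M](t) = (4*t*e^(4*t) - t*e^(t) - e^(4*t) + e^(t))/(3*t^2)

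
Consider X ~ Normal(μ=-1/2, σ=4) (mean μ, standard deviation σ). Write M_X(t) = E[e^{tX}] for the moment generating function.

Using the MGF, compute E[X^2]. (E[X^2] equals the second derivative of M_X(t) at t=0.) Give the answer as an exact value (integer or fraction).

E[X^2] = D^2[M](0) = 65/4

M_X(t) = e^(8*t^2 - t/2)
D^2[M](t) = (1024*t^2*e^(8*t^2) - 64*t*e^(8*t^2) + 65*e^(8*t^2))*e^(-t/2)/4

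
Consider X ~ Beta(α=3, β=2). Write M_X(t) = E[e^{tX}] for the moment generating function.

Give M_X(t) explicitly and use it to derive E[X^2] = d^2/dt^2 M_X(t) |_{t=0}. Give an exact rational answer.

M_X(t) = ₁F₁(3; 5; t)
M′(t) = 3*₁F₁(4; 6; t)/5
M′′(t) = 2*₁F₁(5; 7; t)/5

E[X^2] = M′′(0) = 2/5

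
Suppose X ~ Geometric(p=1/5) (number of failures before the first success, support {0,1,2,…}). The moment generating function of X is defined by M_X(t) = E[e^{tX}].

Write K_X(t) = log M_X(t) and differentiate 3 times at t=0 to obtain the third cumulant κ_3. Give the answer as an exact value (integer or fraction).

κ_3 = K^(3)(0) = 180

M_X(t) = 1/(5*(1 - 4*e^(t)/5))
K_X(t) = log M_X(t) = -log(1 - 4*e^(t)/5) - log(5)
K^(3)(t) = (-80*e^(2*t) - 100*e^(t))/(64*e^(3*t) - 240*e^(2*t) + 300*e^(t) - 125)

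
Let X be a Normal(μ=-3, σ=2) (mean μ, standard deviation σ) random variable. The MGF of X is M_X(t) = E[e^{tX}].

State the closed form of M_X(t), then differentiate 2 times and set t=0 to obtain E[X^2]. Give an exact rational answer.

M_X(t) = e^(2*t^2 - 3*t)
dM/dt = 4*t*e^(-3*t)*e^(2*t^2) - 3*e^(-3*t)*e^(2*t^2)
d^2M/dt^2 = (16*t^2*e^(2*t^2) - 24*t*e^(2*t^2) + 13*e^(2*t^2))*e^(-3*t)

E[X^2] = d^2M/dt^2 |_{t=0} = 13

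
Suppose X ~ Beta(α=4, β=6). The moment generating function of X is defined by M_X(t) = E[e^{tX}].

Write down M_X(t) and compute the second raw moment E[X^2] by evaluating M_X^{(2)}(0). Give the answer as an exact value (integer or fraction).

E[X^2] = M^(2)(0) = 2/11

M_X(t) = ₁F₁(4; 10; t)
M^(2)(t) = 2*₁F₁(6; 12; t)/11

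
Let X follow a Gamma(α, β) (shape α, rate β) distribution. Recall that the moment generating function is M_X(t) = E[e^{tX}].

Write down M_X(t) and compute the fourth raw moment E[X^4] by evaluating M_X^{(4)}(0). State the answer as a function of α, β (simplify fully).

E[X^4] = M^(4)(0) = α*(α^3 + 6*α^2 + 11*α + 6)/β^4

M_X(t) = (β/(β - t))^α
M^(4)(t) = (α^4*β^α*(1/(β - t))^α + 6*α^3*β^α*(1/(β - t))^α + 11*α^2*β^α*(1/(β - t))^α + 6*α*β^α*(1/(β - t))^α)/(β^4 - 4*β^3*t + 6*β^2*t^2 - 4*β*t^3 + t^4)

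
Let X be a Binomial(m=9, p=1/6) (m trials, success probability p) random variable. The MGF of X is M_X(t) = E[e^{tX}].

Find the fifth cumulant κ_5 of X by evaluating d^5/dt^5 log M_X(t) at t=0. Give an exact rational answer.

κ_5 = D^5[K](0) = -5/9

M_X(t) = (e^(t)/6 + 5/6)^9
K_X(t) = log M_X(t) = 9*log(e^(t)/6 + 5/6)
D^5[K](t) = (-45*e^(4*t) + 2475*e^(3*t) - 12375*e^(2*t) + 5625*e^(t))/(e^(5*t) + 25*e^(4*t) + 250*e^(3*t) + 1250*e^(2*t) + 3125*e^(t) + 3125)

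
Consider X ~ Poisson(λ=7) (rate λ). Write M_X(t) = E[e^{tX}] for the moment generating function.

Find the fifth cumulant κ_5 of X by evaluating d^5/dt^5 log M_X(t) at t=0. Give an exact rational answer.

M_X(t) = e^(7*e^(t) - 7)
K_X(t) = log M_X(t) = 7*e^(t) - 7
D^5[K](t) = 7*e^(t)

κ_5 = D^5[K](0) = 7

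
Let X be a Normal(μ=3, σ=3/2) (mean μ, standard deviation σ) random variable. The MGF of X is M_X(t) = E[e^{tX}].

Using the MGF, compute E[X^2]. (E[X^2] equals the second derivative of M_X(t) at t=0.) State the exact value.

M_X(t) = e^(9*t^2/8 + 3*t)
M′(t) = 9*t*e^(3*t)*e^(9*t^2/8)/4 + 3*e^(3*t)*e^(9*t^2/8)
M′′(t) = 81*t^2*e^(3*t)*e^(9*t^2/8)/16 + 27*t*e^(3*t)*e^(9*t^2/8)/2 + 45*e^(3*t)*e^(9*t^2/8)/4

E[X^2] = M′′(0) = 45/4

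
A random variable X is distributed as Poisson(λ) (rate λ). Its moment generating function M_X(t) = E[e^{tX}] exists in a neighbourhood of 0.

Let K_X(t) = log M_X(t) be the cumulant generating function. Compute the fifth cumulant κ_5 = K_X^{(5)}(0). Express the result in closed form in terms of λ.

M_X(t) = e^(λ*(e^(t) - 1))
K_X(t) = log M_X(t) = λ*(e^(t) - 1)
dK/dt = λ*e^(t)
d^2K/dt^2 = λ*e^(t)
d^3K/dt^3 = λ*e^(t)
d^4K/dt^4 = λ*e^(t)
d^5K/dt^5 = λ*e^(t)

κ_5 = d^5K/dt^5 |_{t=0} = λ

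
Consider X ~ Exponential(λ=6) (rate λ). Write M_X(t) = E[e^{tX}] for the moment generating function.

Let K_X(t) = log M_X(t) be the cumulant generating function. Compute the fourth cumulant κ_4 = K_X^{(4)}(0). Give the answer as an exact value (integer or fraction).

M_X(t) = 6/(6 - t)
K_X(t) = log M_X(t) = -log(6 - t) + log(6)
K^(4)(t) = 6/(t^4 - 24*t^3 + 216*t^2 - 864*t + 1296)

κ_4 = K^(4)(0) = 1/216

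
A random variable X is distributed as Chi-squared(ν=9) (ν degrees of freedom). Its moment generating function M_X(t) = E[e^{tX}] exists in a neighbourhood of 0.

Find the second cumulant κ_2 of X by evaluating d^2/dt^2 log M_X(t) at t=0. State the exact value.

κ_2 = D^2[K](0) = 18

M_X(t) = (1 - 2*t)^(-9/2)
K_X(t) = log M_X(t) = -9*log(1 - 2*t)/2
D^2[K](t) = 18/(4*t^2 - 4*t + 1)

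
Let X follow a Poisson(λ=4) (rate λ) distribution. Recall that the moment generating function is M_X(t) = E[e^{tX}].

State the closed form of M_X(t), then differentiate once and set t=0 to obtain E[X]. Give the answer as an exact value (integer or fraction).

E[X] = dM/dt |_{t=0} = 4

M_X(t) = e^(4*e^(t) - 4)
dM/dt = 4*e^(-4)*e^(t)*e^(4*e^(t))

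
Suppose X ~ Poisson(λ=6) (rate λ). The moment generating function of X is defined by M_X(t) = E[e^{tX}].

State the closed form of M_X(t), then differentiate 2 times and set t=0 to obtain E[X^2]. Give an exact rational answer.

E[X^2] = M^(2)(0) = 42

M_X(t) = e^(6*e^(t) - 6)
M^(2)(t) = (36*e^(2*t)*e^(6*e^(t)) + 6*e^(t)*e^(6*e^(t)))*e^(-6)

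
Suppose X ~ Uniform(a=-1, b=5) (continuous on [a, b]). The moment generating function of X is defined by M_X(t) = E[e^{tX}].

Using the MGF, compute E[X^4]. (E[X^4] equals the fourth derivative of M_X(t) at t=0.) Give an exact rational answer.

E[X^4] = M′′′′(0) = 521/5

M_X(t) = (e^(5*t) - e^(-t))/(6*t)
M′(t) = (5*t*e^(6*t) + t - e^(6*t) + 1)*e^(-t)/(6*t^2)
M′′(t) = (25*t^2*e^(6*t) - t^2 - 10*t*e^(6*t) - 2*t + 2*e^(6*t) - 2)*e^(-t)/(6*t^3)
M′′′(t) = (125*t^3*e^(6*t) + t^3 - 75*t^2*e^(6*t) + 3*t^2 + 30*t*e^(6*t) + 6*t - 6*e^(6*t) + 6)*e^(-t)/(6*t^4)
M′′′′(t) = (625*t^4*e^(6*t) - t^4 - 500*t^3*e^(6*t) - 4*t^3 + 300*t^2*e^(6*t) - 12*t^2 - 120*t*e^(6*t) - 24*t + 24*e^(6*t) - 24)*e^(-t)/(6*t^5)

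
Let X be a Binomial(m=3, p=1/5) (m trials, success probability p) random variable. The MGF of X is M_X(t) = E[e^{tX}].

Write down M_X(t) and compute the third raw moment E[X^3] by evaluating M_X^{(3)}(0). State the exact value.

E[X^3] = d^3M/dt^3 |_{t=0} = 171/125

M_X(t) = (e^(t)/5 + 4/5)^3
dM/dt = 3*e^(3*t)/125 + 24*e^(2*t)/125 + 48*e^(t)/125
d^2M/dt^2 = 9*e^(3*t)/125 + 48*e^(2*t)/125 + 48*e^(t)/125
d^3M/dt^3 = 27*e^(3*t)/125 + 96*e^(2*t)/125 + 48*e^(t)/125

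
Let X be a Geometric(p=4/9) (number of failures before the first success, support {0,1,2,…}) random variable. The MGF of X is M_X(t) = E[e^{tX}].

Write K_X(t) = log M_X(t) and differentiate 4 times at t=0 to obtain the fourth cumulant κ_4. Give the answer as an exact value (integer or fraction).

κ_4 = K^(4)(0) = 6435/128

M_X(t) = 4/(9*(1 - 5*e^(t)/9))
K_X(t) = log M_X(t) = -log(1 - 5*e^(t)/9) - 2*log(3) + 2*log(2)
K^(4)(t) = (1125*e^(3*t) + 8100*e^(2*t) + 3645*e^(t))/(625*e^(4*t) - 4500*e^(3*t) + 12150*e^(2*t) - 14580*e^(t) + 6561)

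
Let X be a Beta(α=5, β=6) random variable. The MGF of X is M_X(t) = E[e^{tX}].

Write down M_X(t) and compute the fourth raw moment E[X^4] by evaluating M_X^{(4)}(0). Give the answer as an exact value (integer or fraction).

M_X(t) = ₁F₁(5; 11; t)
M^(4)(t) = 10*₁F₁(9; 15; t)/143

E[X^4] = M^(4)(0) = 10/143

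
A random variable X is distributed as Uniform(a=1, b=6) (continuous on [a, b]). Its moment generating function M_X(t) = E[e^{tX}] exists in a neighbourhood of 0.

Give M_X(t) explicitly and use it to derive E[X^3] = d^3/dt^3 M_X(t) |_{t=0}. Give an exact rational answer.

E[X^3] = M^(3)(0) = 259/4

M_X(t) = (e^(6*t) - e^(t))/(5*t)
M^(3)(t) = (216*t^3*e^(6*t) - t^3*e^(t) - 108*t^2*e^(6*t) + 3*t^2*e^(t) + 36*t*e^(6*t) - 6*t*e^(t) - 6*e^(6*t) + 6*e^(t))/(5*t^4)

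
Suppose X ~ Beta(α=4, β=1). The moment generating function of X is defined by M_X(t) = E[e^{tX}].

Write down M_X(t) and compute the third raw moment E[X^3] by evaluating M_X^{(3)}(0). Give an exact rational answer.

E[X^3] = D^3[M](0) = 4/7

M_X(t) = ₁F₁(4; 5; t)
D^3[M](t) = 4*₁F₁(7; 8; t)/7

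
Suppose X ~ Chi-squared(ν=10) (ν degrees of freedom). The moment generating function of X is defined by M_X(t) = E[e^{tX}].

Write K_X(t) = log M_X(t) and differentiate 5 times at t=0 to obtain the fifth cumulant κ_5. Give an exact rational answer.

κ_5 = K′′′′′(0) = 3840

M_X(t) = (1 - 2*t)^(-5)
K_X(t) = log M_X(t) = -5*log(1 - 2*t)
K′(t) = -10/(2*t - 1)
K′′(t) = 20/(4*t^2 - 4*t + 1)
K′′′(t) = -80/(8*t^3 - 12*t^2 + 6*t - 1)
K′′′′(t) = 480/(16*t^4 - 32*t^3 + 24*t^2 - 8*t + 1)
K′′′′′(t) = -3840/(32*t^5 - 80*t^4 + 80*t^3 - 40*t^2 + 10*t - 1)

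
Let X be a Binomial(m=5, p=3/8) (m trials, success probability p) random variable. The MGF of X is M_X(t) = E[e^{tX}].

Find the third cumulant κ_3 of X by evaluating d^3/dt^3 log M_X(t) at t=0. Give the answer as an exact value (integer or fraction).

κ_3 = K^(3)(0) = 75/256

M_X(t) = (3*e^(t)/8 + 5/8)^5
K_X(t) = log M_X(t) = 5*log(3*e^(t)/8 + 5/8)
K^(3)(t) = (-225*e^(2*t) + 375*e^(t))/(27*e^(3*t) + 135*e^(2*t) + 225*e^(t) + 125)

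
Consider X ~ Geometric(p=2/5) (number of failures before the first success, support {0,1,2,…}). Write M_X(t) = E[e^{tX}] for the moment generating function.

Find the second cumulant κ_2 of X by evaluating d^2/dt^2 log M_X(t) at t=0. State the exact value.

κ_2 = d^2K/dt^2 |_{t=0} = 15/4

M_X(t) = 2/(5*(1 - 3*e^(t)/5))
K_X(t) = log M_X(t) = -log(1 - 3*e^(t)/5) - log(5) + log(2)
dK/dt = -3*e^(t)/(3*e^(t) - 5)
d^2K/dt^2 = 15*e^(t)/(9*e^(2*t) - 30*e^(t) + 25)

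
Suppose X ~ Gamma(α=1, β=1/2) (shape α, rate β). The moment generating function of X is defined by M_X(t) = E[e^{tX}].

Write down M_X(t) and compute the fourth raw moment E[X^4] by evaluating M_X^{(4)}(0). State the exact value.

E[X^4] = M′′′′(0) = 384

M_X(t) = 1/(2*(1/2 - t))
M′(t) = 2/(4*t^2 - 4*t + 1)
M′′(t) = -8/(8*t^3 - 12*t^2 + 6*t - 1)
M′′′(t) = 48/(16*t^4 - 32*t^3 + 24*t^2 - 8*t + 1)
M′′′′(t) = -384/(32*t^5 - 80*t^4 + 80*t^3 - 40*t^2 + 10*t - 1)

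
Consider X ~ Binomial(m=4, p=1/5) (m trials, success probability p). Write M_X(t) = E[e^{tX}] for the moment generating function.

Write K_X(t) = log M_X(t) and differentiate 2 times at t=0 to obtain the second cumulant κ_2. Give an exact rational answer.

κ_2 = d^2K/dt^2 |_{t=0} = 16/25

M_X(t) = (e^(t)/5 + 4/5)^4
K_X(t) = log M_X(t) = 4*log(e^(t)/5 + 4/5)
dK/dt = 4*e^(t)/(e^(t) + 4)
d^2K/dt^2 = 16*e^(t)/(e^(2*t) + 8*e^(t) + 16)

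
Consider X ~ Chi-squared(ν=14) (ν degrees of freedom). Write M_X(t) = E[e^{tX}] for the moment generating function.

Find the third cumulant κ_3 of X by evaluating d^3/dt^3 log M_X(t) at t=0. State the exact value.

κ_3 = K^(3)(0) = 112

M_X(t) = (1 - 2*t)^(-7)
K_X(t) = log M_X(t) = -7*log(1 - 2*t)
K^(3)(t) = -112/(8*t^3 - 12*t^2 + 6*t - 1)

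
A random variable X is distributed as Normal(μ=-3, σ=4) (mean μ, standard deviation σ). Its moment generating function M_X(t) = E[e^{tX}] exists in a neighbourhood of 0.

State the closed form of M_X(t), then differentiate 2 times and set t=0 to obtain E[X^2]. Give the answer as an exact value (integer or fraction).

M_X(t) = e^(8*t^2 - 3*t)
dM/dt = 16*t*e^(-3*t)*e^(8*t^2) - 3*e^(-3*t)*e^(8*t^2)
d^2M/dt^2 = (256*t^2*e^(8*t^2) - 96*t*e^(8*t^2) + 25*e^(8*t^2))*e^(-3*t)

E[X^2] = d^2M/dt^2 |_{t=0} = 25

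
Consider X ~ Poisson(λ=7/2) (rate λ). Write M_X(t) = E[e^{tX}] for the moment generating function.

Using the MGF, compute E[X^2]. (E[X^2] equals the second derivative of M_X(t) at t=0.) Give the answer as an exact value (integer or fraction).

E[X^2] = M′′(0) = 63/4

M_X(t) = e^(7*e^(t)/2 - 7/2)
M′(t) = 7*e^(-7/2)*e^(t)*e^(7*e^(t)/2)/2
M′′(t) = (49*e^(2*t)*e^(7*e^(t)/2) + 14*e^(t)*e^(7*e^(t)/2))*e^(-7/2)/4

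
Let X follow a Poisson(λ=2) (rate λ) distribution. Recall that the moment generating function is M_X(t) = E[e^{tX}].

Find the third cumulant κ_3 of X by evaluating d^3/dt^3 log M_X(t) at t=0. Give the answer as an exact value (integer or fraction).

κ_3 = D^3[K](0) = 2

M_X(t) = e^(2*e^(t) - 2)
K_X(t) = log M_X(t) = 2*e^(t) - 2
D^3[K](t) = 2*e^(t)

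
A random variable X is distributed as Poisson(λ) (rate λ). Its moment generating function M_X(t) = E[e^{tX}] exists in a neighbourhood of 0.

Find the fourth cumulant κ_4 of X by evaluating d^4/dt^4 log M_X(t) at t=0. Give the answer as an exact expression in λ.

M_X(t) = e^(λ*(e^(t) - 1))
K_X(t) = log M_X(t) = λ*(e^(t) - 1)
dK/dt = λ*e^(t)
d^2K/dt^2 = λ*e^(t)
d^3K/dt^3 = λ*e^(t)
d^4K/dt^4 = λ*e^(t)

κ_4 = d^4K/dt^4 |_{t=0} = λ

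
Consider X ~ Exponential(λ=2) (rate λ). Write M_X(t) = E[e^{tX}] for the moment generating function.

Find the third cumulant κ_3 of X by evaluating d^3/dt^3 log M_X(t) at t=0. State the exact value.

κ_3 = K′′′(0) = 1/4

M_X(t) = 2/(2 - t)
K_X(t) = log M_X(t) = -log(2 - t) + log(2)
K′(t) = -1/(t - 2)
K′′(t) = 1/(t^2 - 4*t + 4)
K′′′(t) = -2/(t^3 - 6*t^2 + 12*t - 8)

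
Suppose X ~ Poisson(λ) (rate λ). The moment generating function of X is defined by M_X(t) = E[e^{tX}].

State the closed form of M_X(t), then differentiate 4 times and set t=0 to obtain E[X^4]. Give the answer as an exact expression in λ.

E[X^4] = M′′′′(0) = λ*(λ^3 + 6*λ^2 + 7*λ + 1)

M_X(t) = e^(λ*(e^(t) - 1))
M′(t) = λ*e^(-λ)*e^(t)*e^(λ*e^(t))
M′′(t) = (λ^2*e^(2*t)*e^(λ*e^(t)) + λ*e^(t)*e^(λ*e^(t)))*e^(-λ)
M′′′(t) = (λ^3*e^(3*t)*e^(λ*e^(t)) + 3*λ^2*e^(2*t)*e^(λ*e^(t)) + λ*e^(t)*e^(λ*e^(t)))*e^(-λ)
M′′′′(t) = (λ^4*e^(4*t)*e^(λ*e^(t)) + 6*λ^3*e^(3*t)*e^(λ*e^(t)) + 7*λ^2*e^(2*t)*e^(λ*e^(t)) + λ*e^(t)*e^(λ*e^(t)))*e^(-λ)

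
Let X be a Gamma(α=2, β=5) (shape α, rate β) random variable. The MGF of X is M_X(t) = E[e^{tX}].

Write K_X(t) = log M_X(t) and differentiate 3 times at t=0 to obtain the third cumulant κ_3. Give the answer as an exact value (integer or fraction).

M_X(t) = 25/(5 - t)^2
K_X(t) = log M_X(t) = -2*log(5 - t) + 2*log(5)
dK/dt = -2/(t - 5)
d^2K/dt^2 = 2/(t^2 - 10*t + 25)
d^3K/dt^3 = -4/(t^3 - 15*t^2 + 75*t - 125)

κ_3 = d^3K/dt^3 |_{t=0} = 4/125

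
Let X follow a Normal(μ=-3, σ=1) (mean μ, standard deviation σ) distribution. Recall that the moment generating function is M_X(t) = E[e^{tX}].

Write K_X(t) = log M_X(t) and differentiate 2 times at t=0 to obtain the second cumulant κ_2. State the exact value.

κ_2 = K′′(0) = 1

M_X(t) = e^(t^2/2 - 3*t)
K_X(t) = log M_X(t) = t^2/2 - 3*t
K′(t) = t - 3
K′′(t) = 1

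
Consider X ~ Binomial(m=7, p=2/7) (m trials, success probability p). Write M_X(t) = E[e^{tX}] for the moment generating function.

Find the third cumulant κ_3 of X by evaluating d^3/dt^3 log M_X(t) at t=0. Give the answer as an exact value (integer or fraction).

M_X(t) = (2*e^(t)/7 + 5/7)^7
K_X(t) = log M_X(t) = 7*log(2*e^(t)/7 + 5/7)
dK/dt = 14*e^(t)/(2*e^(t) + 5)
d^2K/dt^2 = 70*e^(t)/(4*e^(2*t) + 20*e^(t) + 25)
d^3K/dt^3 = (-140*e^(2*t) + 350*e^(t))/(8*e^(3*t) + 60*e^(2*t) + 150*e^(t) + 125)

κ_3 = d^3K/dt^3 |_{t=0} = 30/49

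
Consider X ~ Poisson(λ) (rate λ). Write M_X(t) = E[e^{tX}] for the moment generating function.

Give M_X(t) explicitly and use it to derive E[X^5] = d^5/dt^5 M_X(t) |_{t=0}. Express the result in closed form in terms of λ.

E[X^5] = D^5[M](0) = λ*(λ^4 + 10*λ^3 + 25*λ^2 + 15*λ + 1)

M_X(t) = e^(λ*(e^(t) - 1))
D^5[M](t) = (λ^5*e^(5*t)*e^(λ*e^(t)) + 10*λ^4*e^(4*t)*e^(λ*e^(t)) + 25*λ^3*e^(3*t)*e^(λ*e^(t)) + 15*λ^2*e^(2*t)*e^(λ*e^(t)) + λ*e^(t)*e^(λ*e^(t)))*e^(-λ)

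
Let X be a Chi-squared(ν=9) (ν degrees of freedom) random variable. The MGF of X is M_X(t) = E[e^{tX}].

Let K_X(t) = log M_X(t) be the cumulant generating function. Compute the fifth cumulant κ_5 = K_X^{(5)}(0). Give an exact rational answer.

κ_5 = D^5[K](0) = 3456

M_X(t) = (1 - 2*t)^(-9/2)
K_X(t) = log M_X(t) = -9*log(1 - 2*t)/2
D^5[K](t) = -3456/(32*t^5 - 80*t^4 + 80*t^3 - 40*t^2 + 10*t - 1)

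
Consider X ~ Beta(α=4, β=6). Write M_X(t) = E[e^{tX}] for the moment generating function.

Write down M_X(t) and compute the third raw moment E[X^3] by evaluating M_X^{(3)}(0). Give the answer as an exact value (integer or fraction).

E[X^3] = D^3[M](0) = 1/11

M_X(t) = ₁F₁(4; 10; t)
D^3[M](t) = ₁F₁(7; 13; t)/11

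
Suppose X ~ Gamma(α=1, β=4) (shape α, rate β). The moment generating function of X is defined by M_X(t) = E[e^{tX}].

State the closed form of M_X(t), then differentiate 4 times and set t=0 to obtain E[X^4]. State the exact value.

E[X^4] = M^(4)(0) = 3/32

M_X(t) = 4/(4 - t)
M^(4)(t) = -96/(t^5 - 20*t^4 + 160*t^3 - 640*t^2 + 1280*t - 1024)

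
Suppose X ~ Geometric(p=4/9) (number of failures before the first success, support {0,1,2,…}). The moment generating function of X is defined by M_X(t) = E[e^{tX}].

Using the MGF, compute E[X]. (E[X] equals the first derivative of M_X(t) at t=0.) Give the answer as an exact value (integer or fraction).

M_X(t) = 4/(9*(1 - 5*e^(t)/9))
M′(t) = 20*e^(t)/(25*e^(2*t) - 90*e^(t) + 81)

E[X] = M′(0) = 5/4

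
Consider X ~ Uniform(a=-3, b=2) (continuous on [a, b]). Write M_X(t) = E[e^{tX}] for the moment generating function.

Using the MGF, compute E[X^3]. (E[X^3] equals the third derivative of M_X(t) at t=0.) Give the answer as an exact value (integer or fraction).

E[X^3] = M^(3)(0) = -13/4

M_X(t) = (e^(2*t) - e^(-3*t))/(5*t)
M^(3)(t) = (8*t^3*e^(5*t) + 27*t^3 - 12*t^2*e^(5*t) + 27*t^2 + 12*t*e^(5*t) + 18*t - 6*e^(5*t) + 6)*e^(-3*t)/(5*t^4)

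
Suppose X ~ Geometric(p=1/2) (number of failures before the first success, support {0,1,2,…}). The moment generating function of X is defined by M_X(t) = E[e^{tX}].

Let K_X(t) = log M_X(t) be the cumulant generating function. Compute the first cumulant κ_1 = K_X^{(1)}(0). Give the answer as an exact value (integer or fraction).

κ_1 = D[K](0) = 1

M_X(t) = 1/(2*(1 - e^(t)/2))
K_X(t) = log M_X(t) = -log(1 - e^(t)/2) - log(2)
D[K](t) = -e^(t)/(e^(t) - 2)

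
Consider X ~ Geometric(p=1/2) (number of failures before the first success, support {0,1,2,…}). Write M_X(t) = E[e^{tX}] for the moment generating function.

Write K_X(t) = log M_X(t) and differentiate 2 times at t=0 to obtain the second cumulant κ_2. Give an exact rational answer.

κ_2 = d^2K/dt^2 |_{t=0} = 2

M_X(t) = 1/(2*(1 - e^(t)/2))
K_X(t) = log M_X(t) = -log(1 - e^(t)/2) - log(2)
dK/dt = -e^(t)/(e^(t) - 2)
d^2K/dt^2 = 2*e^(t)/(e^(2*t) - 4*e^(t) + 4)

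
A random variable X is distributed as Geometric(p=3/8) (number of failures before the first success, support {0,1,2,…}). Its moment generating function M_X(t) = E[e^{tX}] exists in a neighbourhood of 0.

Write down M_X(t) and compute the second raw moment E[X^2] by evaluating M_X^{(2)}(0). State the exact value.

E[X^2] = M′′(0) = 65/9

M_X(t) = 3/(8*(1 - 5*e^(t)/8))
M′(t) = 15*e^(t)/(25*e^(2*t) - 80*e^(t) + 64)
M′′(t) = (-75*e^(2*t) - 120*e^(t))/(125*e^(3*t) - 600*e^(2*t) + 960*e^(t) - 512)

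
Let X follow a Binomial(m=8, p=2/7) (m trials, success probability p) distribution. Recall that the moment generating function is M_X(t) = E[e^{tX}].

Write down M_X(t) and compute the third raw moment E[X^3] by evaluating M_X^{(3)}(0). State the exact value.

E[X^3] = M^(3)(0) = 1168/49

M_X(t) = (2*e^(t)/7 + 5/7)^8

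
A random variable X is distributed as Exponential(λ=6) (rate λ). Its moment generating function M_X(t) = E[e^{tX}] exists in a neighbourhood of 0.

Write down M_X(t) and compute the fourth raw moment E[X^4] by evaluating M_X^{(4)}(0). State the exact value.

M_X(t) = 6/(6 - t)
dM/dt = 6/(t^2 - 12*t + 36)
d^2M/dt^2 = -12/(t^3 - 18*t^2 + 108*t - 216)
d^3M/dt^3 = 36/(t^4 - 24*t^3 + 216*t^2 - 864*t + 1296)
d^4M/dt^4 = -144/(t^5 - 30*t^4 + 360*t^3 - 2160*t^2 + 6480*t - 7776)

E[X^4] = d^4M/dt^4 |_{t=0} = 1/54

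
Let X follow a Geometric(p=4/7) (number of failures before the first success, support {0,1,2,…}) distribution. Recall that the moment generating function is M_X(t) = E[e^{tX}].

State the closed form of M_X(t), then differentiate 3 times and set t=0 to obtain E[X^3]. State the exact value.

E[X^3] = d^3M/dt^3 |_{t=0} = 213/32

M_X(t) = 4/(7*(1 - 3*e^(t)/7))
dM/dt = 12*e^(t)/(9*e^(2*t) - 42*e^(t) + 49)
d^2M/dt^2 = (-36*e^(2*t) - 84*e^(t))/(27*e^(3*t) - 189*e^(2*t) + 441*e^(t) - 343)
d^3M/dt^3 = (108*e^(3*t) + 1008*e^(2*t) + 588*e^(t))/(81*e^(4*t) - 756*e^(3*t) + 2646*e^(2*t) - 4116*e^(t) + 2401)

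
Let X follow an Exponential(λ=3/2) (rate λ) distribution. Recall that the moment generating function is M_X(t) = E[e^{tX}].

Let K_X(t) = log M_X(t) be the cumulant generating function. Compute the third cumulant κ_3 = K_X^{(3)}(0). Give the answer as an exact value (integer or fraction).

κ_3 = d^3K/dt^3 |_{t=0} = 16/27

M_X(t) = 3/(2*(3/2 - t))
K_X(t) = log M_X(t) = -log(3/2 - t) - log(2) + log(3)
dK/dt = -2/(2*t - 3)
d^2K/dt^2 = 4/(4*t^2 - 12*t + 9)
d^3K/dt^3 = -16/(8*t^3 - 36*t^2 + 54*t - 27)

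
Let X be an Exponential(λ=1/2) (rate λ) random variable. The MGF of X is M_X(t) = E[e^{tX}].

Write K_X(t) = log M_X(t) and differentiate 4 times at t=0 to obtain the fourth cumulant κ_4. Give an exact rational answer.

M_X(t) = 1/(2*(1/2 - t))
K_X(t) = log M_X(t) = -log(1/2 - t) - log(2)
K^(4)(t) = 96/(16*t^4 - 32*t^3 + 24*t^2 - 8*t + 1)

κ_4 = K^(4)(0) = 96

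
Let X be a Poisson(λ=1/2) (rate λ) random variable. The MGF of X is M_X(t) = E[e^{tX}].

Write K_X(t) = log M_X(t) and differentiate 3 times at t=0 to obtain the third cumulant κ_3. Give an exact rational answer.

M_X(t) = e^(e^(t)/2 - 1/2)
K_X(t) = log M_X(t) = e^(t)/2 - 1/2
D^3[K](t) = e^(t)/2

κ_3 = D^3[K](0) = 1/2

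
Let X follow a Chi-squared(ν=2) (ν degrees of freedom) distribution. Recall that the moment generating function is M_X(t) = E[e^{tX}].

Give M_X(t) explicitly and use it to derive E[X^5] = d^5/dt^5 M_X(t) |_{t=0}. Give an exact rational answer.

M_X(t) = 1/(1 - 2*t)
M^(5)(t) = 3840/(64*t^6 - 192*t^5 + 240*t^4 - 160*t^3 + 60*t^2 - 12*t + 1)

E[X^5] = M^(5)(0) = 3840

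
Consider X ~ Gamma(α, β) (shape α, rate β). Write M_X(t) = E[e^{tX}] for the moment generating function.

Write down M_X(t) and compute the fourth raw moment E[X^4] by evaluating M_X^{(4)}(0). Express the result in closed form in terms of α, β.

E[X^4] = d^4M/dt^4 |_{t=0} = α*(α^3 + 6*α^2 + 11*α + 6)/β^4

M_X(t) = (β/(β - t))^α
dM/dt = -α*β^α*(1/(β - t))^α/(-β + t)
d^2M/dt^2 = (α^2*β^α*(1/(β - t))^α + α*β^α*(1/(β - t))^α)/(β^2 - 2*β*t + t^2)
d^3M/dt^3 = (-α^3*β^α*(1/(β - t))^α - 3*α^2*β^α*(1/(β - t))^α - 2*α*β^α*(1/(β - t))^α)/(-β^3 + 3*β^2*t - 3*β*t^2 + t^3)
d^4M/dt^4 = (α^4*β^α*(1/(β - t))^α + 6*α^3*β^α*(1/(β - t))^α + 11*α^2*β^α*(1/(β - t))^α + 6*α*β^α*(1/(β - t))^α)/(β^4 - 4*β^3*t + 6*β^2*t^2 - 4*β*t^3 + t^4)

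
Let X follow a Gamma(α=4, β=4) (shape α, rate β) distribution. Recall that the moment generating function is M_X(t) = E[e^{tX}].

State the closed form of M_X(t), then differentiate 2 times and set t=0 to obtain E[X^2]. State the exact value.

E[X^2] = M^(2)(0) = 5/4

M_X(t) = 256/(4 - t)^4
M^(2)(t) = 5120/(t^6 - 24*t^5 + 240*t^4 - 1280*t^3 + 3840*t^2 - 6144*t + 4096)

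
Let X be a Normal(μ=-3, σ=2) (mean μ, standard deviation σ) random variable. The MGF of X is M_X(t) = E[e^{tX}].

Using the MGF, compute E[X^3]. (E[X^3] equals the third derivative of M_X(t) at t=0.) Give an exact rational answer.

E[X^3] = D^3[M](0) = -63

M_X(t) = e^(2*t^2 - 3*t)
D^3[M](t) = (64*t^3*e^(2*t^2) - 144*t^2*e^(2*t^2) + 156*t*e^(2*t^2) - 63*e^(2*t^2))*e^(-3*t)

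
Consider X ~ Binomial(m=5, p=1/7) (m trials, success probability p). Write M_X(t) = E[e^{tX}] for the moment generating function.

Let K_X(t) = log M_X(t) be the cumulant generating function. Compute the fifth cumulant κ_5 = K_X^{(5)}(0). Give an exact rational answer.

M_X(t) = (e^(t)/7 + 6/7)^5
K_X(t) = log M_X(t) = 5*log(e^(t)/7 + 6/7)
K′(t) = 5*e^(t)/(e^(t) + 6)
K′′(t) = 30*e^(t)/(e^(2*t) + 12*e^(t) + 36)
K′′′(t) = (-30*e^(2*t) + 180*e^(t))/(e^(3*t) + 18*e^(2*t) + 108*e^(t) + 216)
K′′′′(t) = (30*e^(3*t) - 720*e^(2*t) + 1080*e^(t))/(e^(4*t) + 24*e^(3*t) + 216*e^(2*t) + 864*e^(t) + 1296)
K′′′′′(t) = (-30*e^(4*t) + 1980*e^(3*t) - 11880*e^(2*t) + 6480*e^(t))/(e^(5*t) + 30*e^(4*t) + 360*e^(3*t) + 2160*e^(2*t) + 6480*e^(t) + 7776)

κ_5 = K′′′′′(0) = -3450/16807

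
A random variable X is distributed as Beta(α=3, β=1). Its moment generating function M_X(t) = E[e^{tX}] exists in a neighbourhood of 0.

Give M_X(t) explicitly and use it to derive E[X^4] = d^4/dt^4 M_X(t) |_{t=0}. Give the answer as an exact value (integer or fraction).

E[X^4] = M^(4)(0) = 3/7

M_X(t) = ₁F₁(3; 4; t)
M^(4)(t) = 3*₁F₁(7; 8; t)/7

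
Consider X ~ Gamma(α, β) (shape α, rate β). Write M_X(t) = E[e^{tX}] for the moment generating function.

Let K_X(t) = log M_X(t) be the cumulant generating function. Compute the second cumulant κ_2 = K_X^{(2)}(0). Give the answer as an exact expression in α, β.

κ_2 = D^2[K](0) = α/β^2

M_X(t) = (β/(β - t))^α
K_X(t) = log M_X(t) = α*(log(β) - log(β - t))
D^2[K](t) = α/(β^2 - 2*β*t + t^2)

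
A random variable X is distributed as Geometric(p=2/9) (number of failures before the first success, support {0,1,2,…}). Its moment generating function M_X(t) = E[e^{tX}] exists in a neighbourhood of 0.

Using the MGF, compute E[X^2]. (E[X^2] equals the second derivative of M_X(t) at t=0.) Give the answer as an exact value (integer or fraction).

E[X^2] = M′′(0) = 28

M_X(t) = 2/(9*(1 - 7*e^(t)/9))
M′(t) = 14*e^(t)/(49*e^(2*t) - 126*e^(t) + 81)
M′′(t) = (-98*e^(2*t) - 126*e^(t))/(343*e^(3*t) - 1323*e^(2*t) + 1701*e^(t) - 729)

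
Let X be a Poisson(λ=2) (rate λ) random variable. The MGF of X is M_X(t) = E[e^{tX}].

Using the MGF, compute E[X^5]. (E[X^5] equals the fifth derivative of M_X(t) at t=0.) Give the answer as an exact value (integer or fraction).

M_X(t) = e^(2*e^(t) - 2)
M^(5)(t) = (32*e^(5*t)*e^(2*e^(t)) + 160*e^(4*t)*e^(2*e^(t)) + 200*e^(3*t)*e^(2*e^(t)) + 60*e^(2*t)*e^(2*e^(t)) + 2*e^(t)*e^(2*e^(t)))*e^(-2)

E[X^5] = M^(5)(0) = 454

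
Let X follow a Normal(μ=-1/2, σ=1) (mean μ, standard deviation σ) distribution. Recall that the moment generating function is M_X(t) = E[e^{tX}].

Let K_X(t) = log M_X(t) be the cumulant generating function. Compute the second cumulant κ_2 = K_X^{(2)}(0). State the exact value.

M_X(t) = e^(t^2/2 - t/2)
K_X(t) = log M_X(t) = t^2/2 - t/2
dK/dt = t - 1/2
d^2K/dt^2 = 1

κ_2 = d^2K/dt^2 |_{t=0} = 1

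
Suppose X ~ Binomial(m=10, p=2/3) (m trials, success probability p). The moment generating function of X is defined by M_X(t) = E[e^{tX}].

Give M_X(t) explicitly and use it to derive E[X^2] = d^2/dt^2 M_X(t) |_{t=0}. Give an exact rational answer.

M_X(t) = (2*e^(t)/3 + 1/3)^10

E[X^2] = d^2M/dt^2 |_{t=0} = 140/3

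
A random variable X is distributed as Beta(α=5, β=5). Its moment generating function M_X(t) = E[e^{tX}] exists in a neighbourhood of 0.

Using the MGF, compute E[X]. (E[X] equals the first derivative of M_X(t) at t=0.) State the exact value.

E[X] = M′(0) = 1/2

M_X(t) = ₁F₁(5; 10; t)
M′(t) = ₁F₁(6; 11; t)/2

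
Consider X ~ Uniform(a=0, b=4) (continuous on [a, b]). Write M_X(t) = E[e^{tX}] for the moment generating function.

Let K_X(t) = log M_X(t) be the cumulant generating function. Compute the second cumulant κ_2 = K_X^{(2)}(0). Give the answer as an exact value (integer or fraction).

κ_2 = K′′(0) = 4/3

M_X(t) = (e^(4*t) - 1)/(4*t)
K_X(t) = log M_X(t) = -log(t) + log(e^(4*t) - 1) - 2*log(2)
K′(t) = (4*t*e^(4*t) - e^(4*t) + 1)/(t*e^(4*t) - t)
K′′(t) = (-16*t^2*e^(4*t) + e^(8*t) - 2*e^(4*t) + 1)/(t^2*e^(8*t) - 2*t^2*e^(4*t) + t^2)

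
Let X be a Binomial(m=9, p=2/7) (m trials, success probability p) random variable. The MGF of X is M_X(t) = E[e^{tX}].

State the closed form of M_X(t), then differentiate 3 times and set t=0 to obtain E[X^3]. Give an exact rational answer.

E[X^3] = d^3M/dt^3 |_{t=0} = 1566/49

M_X(t) = (2*e^(t)/7 + 5/7)^9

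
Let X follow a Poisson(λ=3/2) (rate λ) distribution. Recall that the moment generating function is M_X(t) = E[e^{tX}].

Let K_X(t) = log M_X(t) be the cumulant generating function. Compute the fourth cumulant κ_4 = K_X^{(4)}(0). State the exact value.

κ_4 = d^4K/dt^4 |_{t=0} = 3/2

M_X(t) = e^(3*e^(t)/2 - 3/2)
K_X(t) = log M_X(t) = 3*e^(t)/2 - 3/2
dK/dt = 3*e^(t)/2
d^2K/dt^2 = 3*e^(t)/2
d^3K/dt^3 = 3*e^(t)/2
d^4K/dt^4 = 3*e^(t)/2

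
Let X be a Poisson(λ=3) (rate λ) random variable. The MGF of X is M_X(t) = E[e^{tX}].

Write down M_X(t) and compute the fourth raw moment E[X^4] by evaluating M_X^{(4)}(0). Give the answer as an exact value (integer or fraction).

M_X(t) = e^(3*e^(t) - 3)
M^(4)(t) = (81*e^(4*t)*e^(3*e^(t)) + 162*e^(3*t)*e^(3*e^(t)) + 63*e^(2*t)*e^(3*e^(t)) + 3*e^(t)*e^(3*e^(t)))*e^(-3)

E[X^4] = M^(4)(0) = 309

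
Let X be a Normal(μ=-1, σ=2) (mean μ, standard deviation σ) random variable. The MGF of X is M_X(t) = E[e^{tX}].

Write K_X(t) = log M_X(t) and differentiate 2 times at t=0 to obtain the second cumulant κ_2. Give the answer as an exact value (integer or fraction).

κ_2 = K′′(0) = 4

M_X(t) = e^(2*t^2 - t)
K_X(t) = log M_X(t) = 2*t^2 - t
K′(t) = 4*t - 1
K′′(t) = 4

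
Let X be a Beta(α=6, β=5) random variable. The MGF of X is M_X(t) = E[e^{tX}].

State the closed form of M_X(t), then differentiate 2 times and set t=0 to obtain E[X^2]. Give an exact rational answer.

M_X(t) = ₁F₁(6; 11; t)
M^(2)(t) = 7*₁F₁(8; 13; t)/22

E[X^2] = M^(2)(0) = 7/22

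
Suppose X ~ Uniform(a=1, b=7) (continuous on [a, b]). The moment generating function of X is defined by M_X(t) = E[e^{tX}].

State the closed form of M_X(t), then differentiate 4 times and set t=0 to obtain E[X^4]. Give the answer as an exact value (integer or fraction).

E[X^4] = M^(4)(0) = 2801/5

M_X(t) = (e^(7*t) - e^(t))/(6*t)
M^(4)(t) = (2401*t^4*e^(7*t) - t^4*e^(t) - 1372*t^3*e^(7*t) + 4*t^3*e^(t) + 588*t^2*e^(7*t) - 12*t^2*e^(t) - 168*t*e^(7*t) + 24*t*e^(t) + 24*e^(7*t) - 24*e^(t))/(6*t^5)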